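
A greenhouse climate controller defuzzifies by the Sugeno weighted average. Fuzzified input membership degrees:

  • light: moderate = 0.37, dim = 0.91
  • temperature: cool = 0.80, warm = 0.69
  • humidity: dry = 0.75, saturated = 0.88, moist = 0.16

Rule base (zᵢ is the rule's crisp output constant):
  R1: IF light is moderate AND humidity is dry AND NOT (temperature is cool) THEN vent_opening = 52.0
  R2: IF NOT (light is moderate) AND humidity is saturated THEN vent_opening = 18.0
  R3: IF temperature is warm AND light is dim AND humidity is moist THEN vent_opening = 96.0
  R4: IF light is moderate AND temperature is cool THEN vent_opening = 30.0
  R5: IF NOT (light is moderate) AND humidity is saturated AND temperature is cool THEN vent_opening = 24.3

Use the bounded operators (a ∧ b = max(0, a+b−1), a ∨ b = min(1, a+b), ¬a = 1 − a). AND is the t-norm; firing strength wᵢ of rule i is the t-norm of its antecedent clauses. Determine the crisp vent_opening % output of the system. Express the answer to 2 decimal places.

22.03

R1 (z=52.0): moderate=0.37, dry=0.75, ¬cool=1−0.80=0.20; AND[max(0, a+b−1)] → w = 0.00
R2 (z=18.0): ¬moderate=1−0.37=0.63, saturated=0.88; AND[max(0, a+b−1)] → w = 0.51
R3 (z=96.0): warm=0.69, dim=0.91, moist=0.16; AND[max(0, a+b−1)] → w = 0.00
R4 (z=30.0): moderate=0.37, cool=0.80; AND[max(0, a+b−1)] → w = 0.17
R5 (z=24.3): ¬moderate=1−0.37=0.63, saturated=0.88, cool=0.80; AND[max(0, a+b−1)] → w = 0.31
Weighted average = (0.00·52.0 + 0.51·18.0 + 0.00·96.0 + 0.17·30.0 + 0.31·24.3) / (0.00 + 0.51 + 0.00 + 0.17 + 0.31)
  = 21.8130 / 0.9900 = 22.03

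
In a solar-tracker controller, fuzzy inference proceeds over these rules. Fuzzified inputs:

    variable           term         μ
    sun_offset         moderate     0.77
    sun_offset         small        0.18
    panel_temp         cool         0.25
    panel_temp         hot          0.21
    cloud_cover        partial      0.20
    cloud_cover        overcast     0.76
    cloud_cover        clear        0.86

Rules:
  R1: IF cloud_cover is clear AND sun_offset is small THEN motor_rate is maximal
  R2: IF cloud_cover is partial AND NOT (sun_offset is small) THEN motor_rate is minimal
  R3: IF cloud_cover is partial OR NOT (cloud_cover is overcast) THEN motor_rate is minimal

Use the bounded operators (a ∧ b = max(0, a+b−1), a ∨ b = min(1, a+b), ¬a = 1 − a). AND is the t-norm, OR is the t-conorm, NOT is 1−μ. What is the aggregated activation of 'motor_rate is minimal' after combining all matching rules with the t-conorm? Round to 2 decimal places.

0.46

R1: clear=0.86, small=0.18; AND[max(0, a+b−1)] → w = 0.04
R2: partial=0.20, ¬small=1−0.18=0.82; AND[max(0, a+b−1)] → w = 0.02
R3: partial=0.20, ¬overcast=1−0.76=0.24; OR[min(1, a+b)] → w = 0.44
Rules with consequent 'minimal': {R2, R3} → strengths 0.02, 0.44
Aggregate via t-conorm [min(1, a+b)]: 0.46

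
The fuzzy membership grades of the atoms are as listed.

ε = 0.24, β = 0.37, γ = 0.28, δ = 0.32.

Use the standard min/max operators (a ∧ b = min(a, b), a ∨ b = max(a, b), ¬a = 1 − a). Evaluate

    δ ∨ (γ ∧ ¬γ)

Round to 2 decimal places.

0.32

¬γ = 1 − 0.28 = 0.72
γ ∧ ¬γ = min(a, b) on (0.28, 0.72) = 0.28
δ ∨ (γ ∧ ¬γ) = max(a, b) on (0.32, 0.28) = 0.32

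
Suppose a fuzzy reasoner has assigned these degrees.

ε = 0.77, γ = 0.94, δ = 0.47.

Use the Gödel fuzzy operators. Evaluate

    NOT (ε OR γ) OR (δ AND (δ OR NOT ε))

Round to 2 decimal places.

ε OR γ = max(a, b) on (0.77, 0.94) = 0.94
NOT (ε OR γ) = 1 − 0.94 = 0.06
NOT ε = 1 − 0.77 = 0.23
δ OR NOT ε = max(a, b) on (0.47, 0.23) = 0.47
δ AND (δ OR NOT ε) = min(a, b) on (0.47, 0.47) = 0.47
NOT (ε OR γ) OR (δ AND (δ OR NOT ε)) = max(a, b) on (0.06, 0.47) = 0.47

0.47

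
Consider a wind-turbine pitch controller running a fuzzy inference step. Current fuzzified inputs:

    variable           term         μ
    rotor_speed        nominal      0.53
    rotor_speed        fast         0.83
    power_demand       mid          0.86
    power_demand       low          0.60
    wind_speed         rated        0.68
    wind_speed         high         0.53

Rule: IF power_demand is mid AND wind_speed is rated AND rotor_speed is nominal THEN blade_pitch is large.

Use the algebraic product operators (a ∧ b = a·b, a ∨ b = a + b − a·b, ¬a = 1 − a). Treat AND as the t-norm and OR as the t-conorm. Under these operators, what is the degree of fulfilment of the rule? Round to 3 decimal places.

0.310

firing strength: mid=0.86, rated=0.68, nominal=0.53; AND[a·b] → w = 0.3099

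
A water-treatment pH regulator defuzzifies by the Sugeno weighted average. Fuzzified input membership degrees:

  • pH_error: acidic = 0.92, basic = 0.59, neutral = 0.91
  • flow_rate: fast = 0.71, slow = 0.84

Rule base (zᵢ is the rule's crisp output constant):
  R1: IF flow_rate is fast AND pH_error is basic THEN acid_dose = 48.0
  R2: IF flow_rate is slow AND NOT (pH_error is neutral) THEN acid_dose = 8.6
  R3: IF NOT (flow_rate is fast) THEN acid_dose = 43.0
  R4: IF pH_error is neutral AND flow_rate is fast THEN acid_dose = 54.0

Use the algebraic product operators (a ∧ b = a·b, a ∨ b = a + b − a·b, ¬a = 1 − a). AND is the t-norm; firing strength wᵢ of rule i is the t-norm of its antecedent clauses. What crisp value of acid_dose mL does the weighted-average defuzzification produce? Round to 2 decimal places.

R1 (z=48.0): fast=0.71, basic=0.59; AND[a·b] → w = 0.4189
R2 (z=8.6): slow=0.84, ¬neutral=1−0.91=0.09; AND[a·b] → w = 0.0756
R3 (z=43.0): ¬fast=1−0.71=0.29 → w = 0.2900
R4 (z=54.0): neutral=0.91, fast=0.71; AND[a·b] → w = 0.6461
Weighted average = (0.4189·48.0 + 0.0756·8.6 + 0.2900·43.0 + 0.6461·54.0) / (0.4189 + 0.0756 + 0.2900 + 0.6461)
  = 68.1168 / 1.4306 = 47.61

47.61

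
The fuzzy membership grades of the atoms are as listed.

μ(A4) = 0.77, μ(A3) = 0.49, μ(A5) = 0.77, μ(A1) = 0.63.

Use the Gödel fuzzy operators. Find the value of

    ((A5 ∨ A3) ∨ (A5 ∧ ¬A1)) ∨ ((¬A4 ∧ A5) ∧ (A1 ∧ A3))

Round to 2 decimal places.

A5 ∨ A3 = max(a, b) on (0.77, 0.49) = 0.77
¬A1 = 1 − 0.63 = 0.37
A5 ∧ ¬A1 = min(a, b) on (0.77, 0.37) = 0.37
(A5 ∨ A3) ∨ (A5 ∧ ¬A1) = max(a, b) on (0.77, 0.37) = 0.77
¬A4 = 1 − 0.77 = 0.23
¬A4 ∧ A5 = min(a, b) on (0.23, 0.77) = 0.23
A1 ∧ A3 = min(a, b) on (0.63, 0.49) = 0.49
(¬A4 ∧ A5) ∧ (A1 ∧ A3) = min(a, b) on (0.23, 0.49) = 0.23
((A5 ∨ A3) ∨ (A5 ∧ ¬A1)) ∨ ((¬A4 ∧ A5) ∧ (A1 ∧ A3)) = max(a, b) on (0.77, 0.23) = 0.77

0.77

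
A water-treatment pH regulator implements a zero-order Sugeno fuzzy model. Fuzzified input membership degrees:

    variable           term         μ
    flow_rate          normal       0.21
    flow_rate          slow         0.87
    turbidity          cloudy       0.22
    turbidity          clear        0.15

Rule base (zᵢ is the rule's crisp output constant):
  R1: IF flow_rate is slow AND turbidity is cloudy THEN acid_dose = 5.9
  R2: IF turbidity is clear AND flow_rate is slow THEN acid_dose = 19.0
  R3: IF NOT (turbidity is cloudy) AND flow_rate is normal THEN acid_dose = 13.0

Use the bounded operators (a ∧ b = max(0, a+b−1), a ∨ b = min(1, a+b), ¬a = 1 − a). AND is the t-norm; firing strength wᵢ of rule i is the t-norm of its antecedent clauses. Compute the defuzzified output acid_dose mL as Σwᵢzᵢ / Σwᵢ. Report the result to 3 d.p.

R1 (z=5.9): slow=0.87, cloudy=0.22; AND[max(0, a+b−1)] → w = 0.09
R2 (z=19.0): clear=0.15, slow=0.87; AND[max(0, a+b−1)] → w = 0.02
R3 (z=13.0): ¬cloudy=1−0.22=0.78, normal=0.21; AND[max(0, a+b−1)] → w = 0.00
Weighted average = (0.09·5.9 + 0.02·19.0 + 0.00·13.0) / (0.09 + 0.02 + 0.00)
  = 0.9110 / 0.1100 = 8.282

8.282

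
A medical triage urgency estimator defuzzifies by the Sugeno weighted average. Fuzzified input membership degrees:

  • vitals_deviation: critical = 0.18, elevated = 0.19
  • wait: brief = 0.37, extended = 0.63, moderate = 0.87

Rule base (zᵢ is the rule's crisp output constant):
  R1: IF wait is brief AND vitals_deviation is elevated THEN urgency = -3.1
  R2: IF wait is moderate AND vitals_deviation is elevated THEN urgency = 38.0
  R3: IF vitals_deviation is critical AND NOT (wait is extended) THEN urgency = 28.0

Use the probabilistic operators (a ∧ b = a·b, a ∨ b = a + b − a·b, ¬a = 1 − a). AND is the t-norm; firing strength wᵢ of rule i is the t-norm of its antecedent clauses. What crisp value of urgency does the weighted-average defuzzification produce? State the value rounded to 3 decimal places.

R1 (z=-3.1): brief=0.37, elevated=0.19; AND[a·b] → w = 0.0703
R2 (z=38.0): moderate=0.87, elevated=0.19; AND[a·b] → w = 0.1653
R3 (z=28.0): critical=0.18, ¬extended=1−0.63=0.37; AND[a·b] → w = 0.0666
Weighted average = (0.0703·-3.1 + 0.1653·38.0 + 0.0666·28.0) / (0.0703 + 0.1653 + 0.0666)
  = 7.9283 / 0.3022 = 26.235

26.235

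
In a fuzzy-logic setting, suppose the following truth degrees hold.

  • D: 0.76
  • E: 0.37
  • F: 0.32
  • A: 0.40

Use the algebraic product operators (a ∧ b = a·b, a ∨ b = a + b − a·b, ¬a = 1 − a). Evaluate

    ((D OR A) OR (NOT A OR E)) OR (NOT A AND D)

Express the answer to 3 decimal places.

D OR A = a + b − a·b on (0.7600, 0.4000) = 0.8560
NOT A = 1 − 0.4000 = 0.6000
NOT A OR E = a + b − a·b on (0.6000, 0.3700) = 0.7480
(D OR A) OR (NOT A OR E) = a + b − a·b on (0.8560, 0.7480) = 0.9637
NOT A = 1 − 0.4000 = 0.6000
NOT A AND D = a·b on (0.6000, 0.7600) = 0.4560
((D OR A) OR (NOT A OR E)) OR (NOT A AND D) = a + b − a·b on (0.9637, 0.4560) = 0.9803

0.980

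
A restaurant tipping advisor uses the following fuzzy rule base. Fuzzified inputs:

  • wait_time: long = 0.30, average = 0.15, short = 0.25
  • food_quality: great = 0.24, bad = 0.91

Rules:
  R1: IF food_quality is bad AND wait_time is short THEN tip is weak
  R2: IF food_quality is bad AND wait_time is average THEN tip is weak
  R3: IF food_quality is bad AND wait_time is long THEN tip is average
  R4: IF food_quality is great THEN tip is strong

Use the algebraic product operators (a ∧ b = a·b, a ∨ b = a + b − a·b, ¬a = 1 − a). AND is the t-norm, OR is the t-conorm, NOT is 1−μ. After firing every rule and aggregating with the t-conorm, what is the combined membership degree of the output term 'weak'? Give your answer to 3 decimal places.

0.333

R1: bad=0.91, short=0.25; AND[a·b] → w = 0.2275
R2: bad=0.91, average=0.15; AND[a·b] → w = 0.1365
R3: bad=0.91, long=0.30; AND[a·b] → w = 0.2730
R4: great=0.24 → w = 0.2400
Rules with consequent 'weak': {R1, R2} → strengths 0.2275, 0.1365
Aggregate via t-conorm [a + b − a·b]: 0.3329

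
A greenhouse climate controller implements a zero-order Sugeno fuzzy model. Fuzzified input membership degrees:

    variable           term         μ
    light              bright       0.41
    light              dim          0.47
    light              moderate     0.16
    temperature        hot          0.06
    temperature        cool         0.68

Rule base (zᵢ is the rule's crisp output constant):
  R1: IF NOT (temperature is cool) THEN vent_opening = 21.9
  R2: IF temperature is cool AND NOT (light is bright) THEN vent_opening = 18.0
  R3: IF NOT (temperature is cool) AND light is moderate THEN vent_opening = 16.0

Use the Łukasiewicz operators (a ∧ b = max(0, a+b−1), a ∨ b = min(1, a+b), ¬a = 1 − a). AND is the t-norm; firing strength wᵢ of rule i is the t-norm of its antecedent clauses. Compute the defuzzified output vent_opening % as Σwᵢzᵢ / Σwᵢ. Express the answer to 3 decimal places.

R1 (z=21.9): ¬cool=1−0.68=0.32 → w = 0.32
R2 (z=18.0): cool=0.68, ¬bright=1−0.41=0.59; AND[max(0, a+b−1)] → w = 0.27
R3 (z=16.0): ¬cool=1−0.68=0.32, moderate=0.16; AND[max(0, a+b−1)] → w = 0.00
Weighted average = (0.32·21.9 + 0.27·18.0 + 0.00·16.0) / (0.32 + 0.27 + 0.00)
  = 11.8680 / 0.5900 = 20.115

20.115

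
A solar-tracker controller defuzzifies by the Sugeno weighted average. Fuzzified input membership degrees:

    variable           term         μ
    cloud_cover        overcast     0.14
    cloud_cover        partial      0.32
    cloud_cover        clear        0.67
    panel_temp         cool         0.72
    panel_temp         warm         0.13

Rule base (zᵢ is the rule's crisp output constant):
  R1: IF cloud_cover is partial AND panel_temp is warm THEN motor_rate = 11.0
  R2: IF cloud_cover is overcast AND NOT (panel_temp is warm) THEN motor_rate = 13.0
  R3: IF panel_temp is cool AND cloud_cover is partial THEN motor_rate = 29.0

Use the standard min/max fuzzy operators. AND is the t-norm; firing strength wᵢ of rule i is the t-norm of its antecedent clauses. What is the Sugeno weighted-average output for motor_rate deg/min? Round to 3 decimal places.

R1 (z=11.0): partial=0.32, warm=0.13; AND[min(a, b)] → w = 0.13
R2 (z=13.0): overcast=0.14, ¬warm=1−0.13=0.87; AND[min(a, b)] → w = 0.14
R3 (z=29.0): cool=0.72, partial=0.32; AND[min(a, b)] → w = 0.32
Weighted average = (0.13·11.0 + 0.14·13.0 + 0.32·29.0) / (0.13 + 0.14 + 0.32)
  = 12.5300 / 0.5900 = 21.237

21.237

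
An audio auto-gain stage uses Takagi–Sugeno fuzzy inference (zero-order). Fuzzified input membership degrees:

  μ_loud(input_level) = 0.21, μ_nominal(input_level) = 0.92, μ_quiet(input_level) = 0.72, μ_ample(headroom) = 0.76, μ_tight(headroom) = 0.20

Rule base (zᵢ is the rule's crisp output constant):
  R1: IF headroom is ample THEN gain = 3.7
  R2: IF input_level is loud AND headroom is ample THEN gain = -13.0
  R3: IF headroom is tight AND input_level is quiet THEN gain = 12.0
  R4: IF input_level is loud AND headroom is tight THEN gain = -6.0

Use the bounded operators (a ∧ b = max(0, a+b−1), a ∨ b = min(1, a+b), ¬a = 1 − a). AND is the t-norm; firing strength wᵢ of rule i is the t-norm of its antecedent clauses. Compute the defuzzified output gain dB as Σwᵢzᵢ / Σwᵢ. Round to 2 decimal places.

3.70

R1 (z=3.7): ample=0.76 → w = 0.76
R2 (z=-13.0): loud=0.21, ample=0.76; AND[max(0, a+b−1)] → w = 0.00
R3 (z=12.0): tight=0.20, quiet=0.72; AND[max(0, a+b−1)] → w = 0.00
R4 (z=-6.0): loud=0.21, tight=0.20; AND[max(0, a+b−1)] → w = 0.00
Weighted average = (0.76·3.7 + 0.00·-13.0 + 0.00·12.0 + 0.00·-6.0) / (0.76 + 0.00 + 0.00 + 0.00)
  = 2.8120 / 0.7600 = 3.70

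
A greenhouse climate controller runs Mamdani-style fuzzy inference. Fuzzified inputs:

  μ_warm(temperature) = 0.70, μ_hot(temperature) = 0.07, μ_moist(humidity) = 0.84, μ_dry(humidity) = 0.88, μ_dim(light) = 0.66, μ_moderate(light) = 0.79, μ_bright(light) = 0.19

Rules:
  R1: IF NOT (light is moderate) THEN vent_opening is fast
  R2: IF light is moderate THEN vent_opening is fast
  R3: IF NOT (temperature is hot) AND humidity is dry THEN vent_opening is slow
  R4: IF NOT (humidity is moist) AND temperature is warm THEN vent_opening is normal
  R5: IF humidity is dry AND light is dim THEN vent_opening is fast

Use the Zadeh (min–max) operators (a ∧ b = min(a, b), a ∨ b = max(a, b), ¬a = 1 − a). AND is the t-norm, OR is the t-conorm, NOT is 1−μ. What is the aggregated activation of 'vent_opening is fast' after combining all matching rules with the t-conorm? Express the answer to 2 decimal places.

R1: ¬moderate=1−0.79=0.21 → w = 0.21
R2: moderate=0.79 → w = 0.79
R3: ¬hot=1−0.07=0.93, dry=0.88; AND[min(a, b)] → w = 0.88
R4: ¬moist=1−0.84=0.16, warm=0.70; AND[min(a, b)] → w = 0.16
R5: dry=0.88, dim=0.66; AND[min(a, b)] → w = 0.66
Rules with consequent 'fast': {R1, R2, R5} → strengths 0.21, 0.79, 0.66
Aggregate via t-conorm [max(a, b)]: 0.79

0.79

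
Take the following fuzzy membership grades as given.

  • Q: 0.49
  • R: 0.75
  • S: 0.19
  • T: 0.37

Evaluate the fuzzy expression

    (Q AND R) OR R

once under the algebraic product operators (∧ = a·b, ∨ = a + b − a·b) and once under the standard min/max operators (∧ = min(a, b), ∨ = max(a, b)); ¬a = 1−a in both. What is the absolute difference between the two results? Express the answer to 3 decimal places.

0.092

Under algebraic product:
  Q AND R = a·b on (0.4900, 0.7500) = 0.3675
  (Q AND R) OR R = a + b − a·b on (0.3675, 0.7500) = 0.8419
  → value = 0.8419
Under standard min/max:
  Q AND R = min(a, b) on (0.49, 0.75) = 0.49
  (Q AND R) OR R = max(a, b) on (0.49, 0.75) = 0.75
  → value = 0.7500
|0.8419 − 0.7500| = 0.092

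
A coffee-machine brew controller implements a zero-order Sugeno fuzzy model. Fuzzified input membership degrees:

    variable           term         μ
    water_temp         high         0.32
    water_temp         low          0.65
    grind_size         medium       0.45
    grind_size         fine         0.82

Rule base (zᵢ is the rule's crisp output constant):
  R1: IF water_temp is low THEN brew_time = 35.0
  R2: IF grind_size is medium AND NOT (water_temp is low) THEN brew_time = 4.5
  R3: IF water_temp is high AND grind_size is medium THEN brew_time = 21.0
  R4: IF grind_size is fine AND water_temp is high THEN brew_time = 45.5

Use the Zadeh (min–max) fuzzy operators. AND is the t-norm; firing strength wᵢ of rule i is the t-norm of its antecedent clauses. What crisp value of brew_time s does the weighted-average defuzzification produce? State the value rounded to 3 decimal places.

R1 (z=35.0): low=0.65 → w = 0.65
R2 (z=4.5): medium=0.45, ¬low=1−0.65=0.35; AND[min(a, b)] → w = 0.35
R3 (z=21.0): high=0.32, medium=0.45; AND[min(a, b)] → w = 0.32
R4 (z=45.5): fine=0.82, high=0.32; AND[min(a, b)] → w = 0.32
Weighted average = (0.65·35.0 + 0.35·4.5 + 0.32·21.0 + 0.32·45.5) / (0.65 + 0.35 + 0.32 + 0.32)
  = 45.6050 / 1.6400 = 27.808

27.808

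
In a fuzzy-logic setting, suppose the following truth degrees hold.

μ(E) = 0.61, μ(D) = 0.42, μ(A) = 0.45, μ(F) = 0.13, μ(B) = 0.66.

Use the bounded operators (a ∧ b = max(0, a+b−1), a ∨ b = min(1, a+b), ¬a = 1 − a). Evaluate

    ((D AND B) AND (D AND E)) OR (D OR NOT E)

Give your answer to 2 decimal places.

D AND B = max(0, a+b−1) on (0.42, 0.66) = 0.08
D AND E = max(0, a+b−1) on (0.42, 0.61) = 0.03
(D AND B) AND (D AND E) = max(0, a+b−1) on (0.08, 0.03) = 0.00
NOT E = 1 − 0.61 = 0.39
D OR NOT E = min(1, a+b) on (0.42, 0.39) = 0.81
((D AND B) AND (D AND E)) OR (D OR NOT E) = min(1, a+b) on (0.00, 0.81) = 0.81

0.81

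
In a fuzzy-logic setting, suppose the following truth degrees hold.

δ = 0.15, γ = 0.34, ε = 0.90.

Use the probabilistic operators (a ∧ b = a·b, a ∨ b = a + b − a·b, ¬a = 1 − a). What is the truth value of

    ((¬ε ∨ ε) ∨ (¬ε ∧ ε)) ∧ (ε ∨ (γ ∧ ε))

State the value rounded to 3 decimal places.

¬ε = 1 − 0.9000 = 0.1000
¬ε ∨ ε = a + b − a·b on (0.1000, 0.9000) = 0.9100
¬ε = 1 − 0.9000 = 0.1000
¬ε ∧ ε = a·b on (0.1000, 0.9000) = 0.0900
(¬ε ∨ ε) ∨ (¬ε ∧ ε) = a + b − a·b on (0.9100, 0.0900) = 0.9181
γ ∧ ε = a·b on (0.3400, 0.9000) = 0.3060
ε ∨ (γ ∧ ε) = a + b − a·b on (0.9000, 0.3060) = 0.9306
((¬ε ∨ ε) ∨ (¬ε ∧ ε)) ∧ (ε ∨ (γ ∧ ε)) = a·b on (0.9181, 0.9306) = 0.8544

0.854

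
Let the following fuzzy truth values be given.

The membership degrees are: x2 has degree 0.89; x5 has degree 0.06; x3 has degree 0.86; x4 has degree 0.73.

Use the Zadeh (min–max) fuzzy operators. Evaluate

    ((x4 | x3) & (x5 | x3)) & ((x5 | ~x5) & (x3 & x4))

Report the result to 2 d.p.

0.73

x4 | x3 = max(a, b) on (0.73, 0.86) = 0.86
x5 | x3 = max(a, b) on (0.06, 0.86) = 0.86
(x4 | x3) & (x5 | x3) = min(a, b) on (0.86, 0.86) = 0.86
~x5 = 1 − 0.06 = 0.94
x5 | ~x5 = max(a, b) on (0.06, 0.94) = 0.94
x3 & x4 = min(a, b) on (0.86, 0.73) = 0.73
(x5 | ~x5) & (x3 & x4) = min(a, b) on (0.94, 0.73) = 0.73
((x4 | x3) & (x5 | x3)) & ((x5 | ~x5) & (x3 & x4)) = min(a, b) on (0.86, 0.73) = 0.73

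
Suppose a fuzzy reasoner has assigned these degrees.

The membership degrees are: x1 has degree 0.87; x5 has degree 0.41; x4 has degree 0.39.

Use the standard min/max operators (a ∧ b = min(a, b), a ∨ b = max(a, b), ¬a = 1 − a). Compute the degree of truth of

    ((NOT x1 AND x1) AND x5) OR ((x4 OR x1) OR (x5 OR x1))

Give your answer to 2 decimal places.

NOT x1 = 1 − 0.87 = 0.13
NOT x1 AND x1 = min(a, b) on (0.13, 0.87) = 0.13
(NOT x1 AND x1) AND x5 = min(a, b) on (0.13, 0.41) = 0.13
x4 OR x1 = max(a, b) on (0.39, 0.87) = 0.87
x5 OR x1 = max(a, b) on (0.41, 0.87) = 0.87
(x4 OR x1) OR (x5 OR x1) = max(a, b) on (0.87, 0.87) = 0.87
((NOT x1 AND x1) AND x5) OR ((x4 OR x1) OR (x5 OR x1)) = max(a, b) on (0.13, 0.87) = 0.87

0.87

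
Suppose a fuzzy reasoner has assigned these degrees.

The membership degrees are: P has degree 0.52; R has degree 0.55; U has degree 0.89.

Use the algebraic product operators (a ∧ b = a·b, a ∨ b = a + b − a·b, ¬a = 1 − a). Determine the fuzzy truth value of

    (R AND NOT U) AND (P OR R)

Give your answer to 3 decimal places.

0.047

NOT U = 1 − 0.8900 = 0.1100
R AND NOT U = a·b on (0.5500, 0.1100) = 0.0605
P OR R = a + b − a·b on (0.5200, 0.5500) = 0.7840
(R AND NOT U) AND (P OR R) = a·b on (0.0605, 0.7840) = 0.0474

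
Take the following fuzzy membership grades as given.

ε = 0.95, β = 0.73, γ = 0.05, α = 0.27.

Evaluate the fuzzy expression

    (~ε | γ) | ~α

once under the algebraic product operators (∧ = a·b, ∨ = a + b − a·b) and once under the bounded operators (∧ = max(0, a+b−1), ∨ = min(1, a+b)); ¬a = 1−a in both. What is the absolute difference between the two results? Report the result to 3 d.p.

Under algebraic product:
  ~ε = 1 − 0.9500 = 0.0500
  ~ε | γ = a + b − a·b on (0.0500, 0.0500) = 0.0975
  ~α = 1 − 0.2700 = 0.7300
  (~ε | γ) | ~α = a + b − a·b on (0.0975, 0.7300) = 0.7563
  → value = 0.7563
Under bounded:
  ~ε = 1 − 0.95 = 0.05
  ~ε | γ = min(1, a+b) on (0.05, 0.05) = 0.10
  ~α = 1 − 0.27 = 0.73
  (~ε | γ) | ~α = min(1, a+b) on (0.10, 0.73) = 0.83
  → value = 0.8300
|0.7563 − 0.8300| = 0.074

0.074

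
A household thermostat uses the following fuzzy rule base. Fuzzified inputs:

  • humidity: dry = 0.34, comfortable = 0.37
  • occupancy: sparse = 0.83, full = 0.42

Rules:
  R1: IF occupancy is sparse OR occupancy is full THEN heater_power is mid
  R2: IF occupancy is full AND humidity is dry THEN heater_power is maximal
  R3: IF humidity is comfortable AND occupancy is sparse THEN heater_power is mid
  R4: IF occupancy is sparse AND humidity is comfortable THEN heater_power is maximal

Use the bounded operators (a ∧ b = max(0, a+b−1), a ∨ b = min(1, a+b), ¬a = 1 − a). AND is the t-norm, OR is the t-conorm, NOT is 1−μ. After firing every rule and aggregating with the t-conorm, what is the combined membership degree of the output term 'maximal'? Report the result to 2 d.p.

0.20

R1: sparse=0.83, full=0.42; OR[min(1, a+b)] → w = 1.00
R2: full=0.42, dry=0.34; AND[max(0, a+b−1)] → w = 0.00
R3: comfortable=0.37, sparse=0.83; AND[max(0, a+b−1)] → w = 0.20
R4: sparse=0.83, comfortable=0.37; AND[max(0, a+b−1)] → w = 0.20
Rules with consequent 'maximal': {R2, R4} → strengths 0.00, 0.20
Aggregate via t-conorm [min(1, a+b)]: 0.20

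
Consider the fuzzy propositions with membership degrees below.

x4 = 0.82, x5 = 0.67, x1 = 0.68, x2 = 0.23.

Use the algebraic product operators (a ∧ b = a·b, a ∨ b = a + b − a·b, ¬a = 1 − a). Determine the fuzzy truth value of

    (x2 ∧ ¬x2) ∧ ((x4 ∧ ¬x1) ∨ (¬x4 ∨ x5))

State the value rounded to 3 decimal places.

0.142

¬x2 = 1 − 0.2300 = 0.7700
x2 ∧ ¬x2 = a·b on (0.2300, 0.7700) = 0.1771
¬x1 = 1 − 0.6800 = 0.3200
x4 ∧ ¬x1 = a·b on (0.8200, 0.3200) = 0.2624
¬x4 = 1 − 0.8200 = 0.1800
¬x4 ∨ x5 = a + b − a·b on (0.1800, 0.6700) = 0.7294
(x4 ∧ ¬x1) ∨ (¬x4 ∨ x5) = a + b − a·b on (0.2624, 0.7294) = 0.8004
(x2 ∧ ¬x2) ∧ ((x4 ∧ ¬x1) ∨ (¬x4 ∨ x5)) = a·b on (0.1771, 0.8004) = 0.1418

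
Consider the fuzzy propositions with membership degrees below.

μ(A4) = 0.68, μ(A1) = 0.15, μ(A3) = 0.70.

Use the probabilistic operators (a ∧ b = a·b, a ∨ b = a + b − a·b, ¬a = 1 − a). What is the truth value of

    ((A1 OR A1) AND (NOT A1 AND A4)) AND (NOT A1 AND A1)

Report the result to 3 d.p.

A1 OR A1 = a + b − a·b on (0.1500, 0.1500) = 0.2775
NOT A1 = 1 − 0.1500 = 0.8500
NOT A1 AND A4 = a·b on (0.8500, 0.6800) = 0.5780
(A1 OR A1) AND (NOT A1 AND A4) = a·b on (0.2775, 0.5780) = 0.1604
NOT A1 = 1 − 0.1500 = 0.8500
NOT A1 AND A1 = a·b on (0.8500, 0.1500) = 0.1275
((A1 OR A1) AND (NOT A1 AND A4)) AND (NOT A1 AND A1) = a·b on (0.1604, 0.1275) = 0.0205

0.020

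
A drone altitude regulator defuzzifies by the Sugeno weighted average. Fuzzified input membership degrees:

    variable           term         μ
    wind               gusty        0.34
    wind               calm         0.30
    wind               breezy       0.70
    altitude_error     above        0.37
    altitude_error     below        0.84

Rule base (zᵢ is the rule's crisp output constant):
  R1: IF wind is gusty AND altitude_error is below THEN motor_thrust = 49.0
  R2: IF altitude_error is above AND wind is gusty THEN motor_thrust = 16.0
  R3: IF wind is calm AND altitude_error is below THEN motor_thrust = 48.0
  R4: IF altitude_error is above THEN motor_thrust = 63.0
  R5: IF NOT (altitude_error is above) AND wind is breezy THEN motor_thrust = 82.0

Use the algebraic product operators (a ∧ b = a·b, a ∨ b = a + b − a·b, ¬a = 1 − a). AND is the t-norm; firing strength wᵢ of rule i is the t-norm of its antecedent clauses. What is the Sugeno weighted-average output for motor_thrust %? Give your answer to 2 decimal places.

R1 (z=49.0): gusty=0.34, below=0.84; AND[a·b] → w = 0.2856
R2 (z=16.0): above=0.37, gusty=0.34; AND[a·b] → w = 0.1258
R3 (z=48.0): calm=0.30, below=0.84; AND[a·b] → w = 0.2520
R4 (z=63.0): above=0.37 → w = 0.3700
R5 (z=82.0): ¬above=1−0.37=0.63, breezy=0.70; AND[a·b] → w = 0.4410
Weighted average = (0.2856·49.0 + 0.1258·16.0 + 0.2520·48.0 + 0.3700·63.0 + 0.4410·82.0) / (0.2856 + 0.1258 + 0.2520 + 0.3700 + 0.4410)
  = 87.5752 / 1.4744 = 59.40

59.40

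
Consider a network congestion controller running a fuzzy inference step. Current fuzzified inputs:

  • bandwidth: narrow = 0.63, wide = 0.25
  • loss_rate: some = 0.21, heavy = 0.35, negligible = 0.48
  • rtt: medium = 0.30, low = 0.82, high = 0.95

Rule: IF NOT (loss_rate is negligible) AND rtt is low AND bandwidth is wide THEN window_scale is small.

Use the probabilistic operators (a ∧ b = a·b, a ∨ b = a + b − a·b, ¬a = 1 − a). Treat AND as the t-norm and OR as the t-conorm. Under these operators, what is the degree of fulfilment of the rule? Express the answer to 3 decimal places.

firing strength: ¬negligible=1−0.48=0.52, low=0.82, wide=0.25; AND[a·b] → w = 0.1066

0.107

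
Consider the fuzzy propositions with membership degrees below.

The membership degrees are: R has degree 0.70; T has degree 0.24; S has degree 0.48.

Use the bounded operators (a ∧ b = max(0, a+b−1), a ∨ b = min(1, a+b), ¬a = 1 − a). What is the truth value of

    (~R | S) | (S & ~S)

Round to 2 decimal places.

0.78

~R = 1 − 0.70 = 0.30
~R | S = min(1, a+b) on (0.30, 0.48) = 0.78
~S = 1 − 0.48 = 0.52
S & ~S = max(0, a+b−1) on (0.48, 0.52) = 0.00
(~R | S) | (S & ~S) = min(1, a+b) on (0.78, 0.00) = 0.78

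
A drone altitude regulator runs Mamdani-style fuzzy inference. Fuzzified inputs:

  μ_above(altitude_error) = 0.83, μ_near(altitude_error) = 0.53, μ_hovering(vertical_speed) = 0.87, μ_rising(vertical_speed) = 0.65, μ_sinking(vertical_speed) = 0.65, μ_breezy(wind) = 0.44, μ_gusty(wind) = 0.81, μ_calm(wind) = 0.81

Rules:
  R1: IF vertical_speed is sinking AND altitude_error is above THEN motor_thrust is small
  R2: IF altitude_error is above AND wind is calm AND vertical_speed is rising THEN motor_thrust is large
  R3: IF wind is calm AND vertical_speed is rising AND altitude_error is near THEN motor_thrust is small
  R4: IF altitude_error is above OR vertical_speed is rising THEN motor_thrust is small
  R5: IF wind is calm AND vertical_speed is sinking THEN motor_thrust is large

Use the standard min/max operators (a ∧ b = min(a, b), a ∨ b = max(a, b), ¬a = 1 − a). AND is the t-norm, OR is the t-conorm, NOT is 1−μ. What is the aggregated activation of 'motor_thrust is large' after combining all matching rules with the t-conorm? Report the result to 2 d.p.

R1: sinking=0.65, above=0.83; AND[min(a, b)] → w = 0.65
R2: above=0.83, calm=0.81, rising=0.65; AND[min(a, b)] → w = 0.65
R3: calm=0.81, rising=0.65, near=0.53; AND[min(a, b)] → w = 0.53
R4: above=0.83, rising=0.65; OR[max(a, b)] → w = 0.83
R5: calm=0.81, sinking=0.65; AND[min(a, b)] → w = 0.65
Rules with consequent 'large': {R2, R5} → strengths 0.65, 0.65
Aggregate via t-conorm [max(a, b)]: 0.65

0.65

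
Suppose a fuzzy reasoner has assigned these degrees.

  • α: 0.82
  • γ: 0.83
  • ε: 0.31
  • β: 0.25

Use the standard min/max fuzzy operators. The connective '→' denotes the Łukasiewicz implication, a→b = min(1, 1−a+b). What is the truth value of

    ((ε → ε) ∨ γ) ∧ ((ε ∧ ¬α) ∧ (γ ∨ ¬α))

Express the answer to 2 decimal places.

0.18

ε → ε  [Łukasiewicz: min(1, 1−a+b)] with a=0.31, b=0.31 → 1.00
(ε → ε) ∨ γ = max(a, b) on (1.00, 0.83) = 1.00
¬α = 1 − 0.82 = 0.18
ε ∧ ¬α = min(a, b) on (0.31, 0.18) = 0.18
¬α = 1 − 0.82 = 0.18
γ ∨ ¬α = max(a, b) on (0.83, 0.18) = 0.83
(ε ∧ ¬α) ∧ (γ ∨ ¬α) = min(a, b) on (0.18, 0.83) = 0.18
((ε → ε) ∨ γ) ∧ ((ε ∧ ¬α) ∧ (γ ∨ ¬α)) = min(a, b) on (1.00, 0.18) = 0.18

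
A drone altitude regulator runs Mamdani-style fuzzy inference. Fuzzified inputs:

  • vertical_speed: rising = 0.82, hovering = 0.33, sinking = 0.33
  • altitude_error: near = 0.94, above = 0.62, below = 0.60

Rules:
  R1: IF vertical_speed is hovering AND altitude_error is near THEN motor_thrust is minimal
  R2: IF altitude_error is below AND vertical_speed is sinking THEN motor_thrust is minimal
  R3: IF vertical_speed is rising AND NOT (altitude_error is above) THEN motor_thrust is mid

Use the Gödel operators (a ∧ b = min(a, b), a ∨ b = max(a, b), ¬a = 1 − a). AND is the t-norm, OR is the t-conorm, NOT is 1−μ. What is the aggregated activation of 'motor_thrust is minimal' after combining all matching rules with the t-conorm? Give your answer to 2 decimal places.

R1: hovering=0.33, near=0.94; AND[min(a, b)] → w = 0.33
R2: below=0.60, sinking=0.33; AND[min(a, b)] → w = 0.33
R3: rising=0.82, ¬above=1−0.62=0.38; AND[min(a, b)] → w = 0.38
Rules with consequent 'minimal': {R1, R2} → strengths 0.33, 0.33
Aggregate via t-conorm [max(a, b)]: 0.33

0.33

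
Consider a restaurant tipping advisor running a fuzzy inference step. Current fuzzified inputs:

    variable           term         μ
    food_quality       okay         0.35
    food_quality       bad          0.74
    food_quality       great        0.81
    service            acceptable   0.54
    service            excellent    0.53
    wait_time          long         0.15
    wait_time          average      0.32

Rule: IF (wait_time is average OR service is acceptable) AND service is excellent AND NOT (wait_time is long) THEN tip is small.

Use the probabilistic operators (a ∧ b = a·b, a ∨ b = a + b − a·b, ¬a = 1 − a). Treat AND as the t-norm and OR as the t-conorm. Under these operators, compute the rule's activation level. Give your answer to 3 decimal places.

firing strength: (average=0.32 OR acceptable=0.54) = 0.6872; AND[a·b] with excellent=0.53, ¬long=1−0.15=0.85 → w = 0.3096

0.310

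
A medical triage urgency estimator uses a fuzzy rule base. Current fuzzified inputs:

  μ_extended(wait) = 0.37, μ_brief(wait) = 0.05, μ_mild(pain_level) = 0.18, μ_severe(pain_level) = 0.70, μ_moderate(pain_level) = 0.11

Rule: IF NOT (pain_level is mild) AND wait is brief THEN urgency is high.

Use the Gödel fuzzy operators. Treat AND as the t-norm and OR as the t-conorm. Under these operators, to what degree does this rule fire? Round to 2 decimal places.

0.05

firing strength: ¬mild=1−0.18=0.82, brief=0.05; AND[min(a, b)] → w = 0.05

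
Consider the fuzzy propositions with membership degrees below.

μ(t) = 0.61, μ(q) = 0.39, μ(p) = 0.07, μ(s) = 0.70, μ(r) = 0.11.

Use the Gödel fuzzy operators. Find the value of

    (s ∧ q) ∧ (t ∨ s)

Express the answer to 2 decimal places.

s ∧ q = min(a, b) on (0.70, 0.39) = 0.39
t ∨ s = max(a, b) on (0.61, 0.70) = 0.70
(s ∧ q) ∧ (t ∨ s) = min(a, b) on (0.39, 0.70) = 0.39

0.39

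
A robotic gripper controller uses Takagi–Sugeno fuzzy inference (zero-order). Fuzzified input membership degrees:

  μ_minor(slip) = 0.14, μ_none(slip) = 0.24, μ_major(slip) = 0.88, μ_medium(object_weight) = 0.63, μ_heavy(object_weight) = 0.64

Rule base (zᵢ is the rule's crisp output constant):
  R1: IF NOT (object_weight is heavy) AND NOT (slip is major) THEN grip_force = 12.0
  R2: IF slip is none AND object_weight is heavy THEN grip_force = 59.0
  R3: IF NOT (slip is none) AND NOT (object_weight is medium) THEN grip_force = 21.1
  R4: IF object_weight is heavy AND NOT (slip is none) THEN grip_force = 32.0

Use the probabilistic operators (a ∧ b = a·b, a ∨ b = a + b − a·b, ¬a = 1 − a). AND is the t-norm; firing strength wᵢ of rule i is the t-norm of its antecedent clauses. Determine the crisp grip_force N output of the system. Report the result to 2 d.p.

R1 (z=12.0): ¬heavy=1−0.64=0.36, ¬major=1−0.88=0.12; AND[a·b] → w = 0.0432
R2 (z=59.0): none=0.24, heavy=0.64; AND[a·b] → w = 0.1536
R3 (z=21.1): ¬none=1−0.24=0.76, ¬medium=1−0.63=0.37; AND[a·b] → w = 0.2812
R4 (z=32.0): heavy=0.64, ¬none=1−0.24=0.76; AND[a·b] → w = 0.4864
Weighted average = (0.0432·12.0 + 0.1536·59.0 + 0.2812·21.1 + 0.4864·32.0) / (0.0432 + 0.1536 + 0.2812 + 0.4864)
  = 31.0789 / 0.9644 = 32.23

32.23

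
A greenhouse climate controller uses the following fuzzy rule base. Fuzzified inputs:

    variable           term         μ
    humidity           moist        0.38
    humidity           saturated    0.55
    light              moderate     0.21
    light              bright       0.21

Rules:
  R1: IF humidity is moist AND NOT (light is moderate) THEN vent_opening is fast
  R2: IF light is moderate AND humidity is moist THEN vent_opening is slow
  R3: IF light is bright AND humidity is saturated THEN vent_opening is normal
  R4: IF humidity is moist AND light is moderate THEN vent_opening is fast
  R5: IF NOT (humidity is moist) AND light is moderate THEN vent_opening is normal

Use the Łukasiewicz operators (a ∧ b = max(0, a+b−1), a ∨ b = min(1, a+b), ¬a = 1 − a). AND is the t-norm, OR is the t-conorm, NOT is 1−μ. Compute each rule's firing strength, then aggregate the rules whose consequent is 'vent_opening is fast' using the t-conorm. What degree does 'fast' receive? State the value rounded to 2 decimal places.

0.17

R1: moist=0.38, ¬moderate=1−0.21=0.79; AND[max(0, a+b−1)] → w = 0.17
R2: moderate=0.21, moist=0.38; AND[max(0, a+b−1)] → w = 0.00
R3: bright=0.21, saturated=0.55; AND[max(0, a+b−1)] → w = 0.00
R4: moist=0.38, moderate=0.21; AND[max(0, a+b−1)] → w = 0.00
R5: ¬moist=1−0.38=0.62, moderate=0.21; AND[max(0, a+b−1)] → w = 0.00
Rules with consequent 'fast': {R1, R4} → strengths 0.17, 0.00
Aggregate via t-conorm [min(1, a+b)]: 0.17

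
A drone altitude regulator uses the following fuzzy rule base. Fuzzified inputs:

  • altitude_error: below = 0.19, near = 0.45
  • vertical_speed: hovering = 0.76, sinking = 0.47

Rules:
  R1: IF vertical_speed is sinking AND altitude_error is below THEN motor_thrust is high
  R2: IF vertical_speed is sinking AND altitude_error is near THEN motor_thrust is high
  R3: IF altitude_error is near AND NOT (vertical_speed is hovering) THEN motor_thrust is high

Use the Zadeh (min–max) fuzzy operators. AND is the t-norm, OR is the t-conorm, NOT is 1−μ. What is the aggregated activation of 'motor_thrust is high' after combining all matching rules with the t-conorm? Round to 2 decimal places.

R1: sinking=0.47, below=0.19; AND[min(a, b)] → w = 0.19
R2: sinking=0.47, near=0.45; AND[min(a, b)] → w = 0.45
R3: near=0.45, ¬hovering=1−0.76=0.24; AND[min(a, b)] → w = 0.24
Rules with consequent 'high': {R1, R2, R3} → strengths 0.19, 0.45, 0.24
Aggregate via t-conorm [max(a, b)]: 0.45

0.45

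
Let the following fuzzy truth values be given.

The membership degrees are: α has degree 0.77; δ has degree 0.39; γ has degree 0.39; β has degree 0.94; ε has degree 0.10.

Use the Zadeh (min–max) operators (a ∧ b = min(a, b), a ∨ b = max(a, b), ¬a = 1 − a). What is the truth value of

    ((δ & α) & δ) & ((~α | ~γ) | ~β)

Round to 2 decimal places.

δ & α = min(a, b) on (0.39, 0.77) = 0.39
(δ & α) & δ = min(a, b) on (0.39, 0.39) = 0.39
~α = 1 − 0.77 = 0.23
~γ = 1 − 0.39 = 0.61
~α | ~γ = max(a, b) on (0.23, 0.61) = 0.61
~β = 1 − 0.94 = 0.06
(~α | ~γ) | ~β = max(a, b) on (0.61, 0.06) = 0.61
((δ & α) & δ) & ((~α | ~γ) | ~β) = min(a, b) on (0.39, 0.61) = 0.39

0.39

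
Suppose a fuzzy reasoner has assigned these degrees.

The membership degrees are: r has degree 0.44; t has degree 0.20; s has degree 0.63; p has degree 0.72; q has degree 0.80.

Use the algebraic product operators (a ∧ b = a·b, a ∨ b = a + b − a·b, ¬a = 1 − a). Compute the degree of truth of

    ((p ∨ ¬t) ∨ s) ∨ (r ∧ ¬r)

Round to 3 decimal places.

0.984

¬t = 1 − 0.2000 = 0.8000
p ∨ ¬t = a + b − a·b on (0.7200, 0.8000) = 0.9440
(p ∨ ¬t) ∨ s = a + b − a·b on (0.9440, 0.6300) = 0.9793
¬r = 1 − 0.4400 = 0.5600
r ∧ ¬r = a·b on (0.4400, 0.5600) = 0.2464
((p ∨ ¬t) ∨ s) ∨ (r ∧ ¬r) = a + b − a·b on (0.9793, 0.2464) = 0.9844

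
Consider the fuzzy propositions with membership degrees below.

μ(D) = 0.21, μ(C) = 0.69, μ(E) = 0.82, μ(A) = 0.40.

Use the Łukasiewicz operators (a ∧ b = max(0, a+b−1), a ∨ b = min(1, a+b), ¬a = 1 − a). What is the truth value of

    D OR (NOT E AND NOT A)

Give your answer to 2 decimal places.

0.21

NOT E = 1 − 0.82 = 0.18
NOT A = 1 − 0.40 = 0.60
NOT E AND NOT A = max(0, a+b−1) on (0.18, 0.60) = 0.00
D OR (NOT E AND NOT A) = min(1, a+b) on (0.21, 0.00) = 0.21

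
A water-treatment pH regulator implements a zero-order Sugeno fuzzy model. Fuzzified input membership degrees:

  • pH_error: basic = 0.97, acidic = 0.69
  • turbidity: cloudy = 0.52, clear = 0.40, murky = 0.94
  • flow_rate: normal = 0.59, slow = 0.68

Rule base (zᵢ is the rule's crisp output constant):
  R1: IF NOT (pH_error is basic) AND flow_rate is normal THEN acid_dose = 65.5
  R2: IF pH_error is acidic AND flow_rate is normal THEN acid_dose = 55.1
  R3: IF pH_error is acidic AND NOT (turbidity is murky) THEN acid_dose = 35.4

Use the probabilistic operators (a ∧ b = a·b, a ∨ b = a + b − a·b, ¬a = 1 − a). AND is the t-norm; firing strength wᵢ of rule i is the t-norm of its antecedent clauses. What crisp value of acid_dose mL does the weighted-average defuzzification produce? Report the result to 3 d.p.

R1 (z=65.5): ¬basic=1−0.97=0.03, normal=0.59; AND[a·b] → w = 0.0177
R2 (z=55.1): acidic=0.69, normal=0.59; AND[a·b] → w = 0.4071
R3 (z=35.4): acidic=0.69, ¬murky=1−0.94=0.06; AND[a·b] → w = 0.0414
Weighted average = (0.0177·65.5 + 0.4071·55.1 + 0.0414·35.4) / (0.0177 + 0.4071 + 0.0414)
  = 25.0561 / 0.4662 = 53.745

53.745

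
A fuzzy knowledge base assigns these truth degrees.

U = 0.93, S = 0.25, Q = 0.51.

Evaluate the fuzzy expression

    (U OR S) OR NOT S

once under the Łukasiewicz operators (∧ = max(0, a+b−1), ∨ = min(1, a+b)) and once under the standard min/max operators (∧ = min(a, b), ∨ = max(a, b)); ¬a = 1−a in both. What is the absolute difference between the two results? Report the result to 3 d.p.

0.070

Under Łukasiewicz:
  U OR S = min(1, a+b) on (0.93, 0.25) = 1.00
  NOT S = 1 − 0.25 = 0.75
  (U OR S) OR NOT S = min(1, a+b) on (1.00, 0.75) = 1.00
  → value = 1.0000
Under standard min/max:
  U OR S = max(a, b) on (0.93, 0.25) = 0.93
  NOT S = 1 − 0.25 = 0.75
  (U OR S) OR NOT S = max(a, b) on (0.93, 0.75) = 0.93
  → value = 0.9300
|1.0000 − 0.9300| = 0.070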